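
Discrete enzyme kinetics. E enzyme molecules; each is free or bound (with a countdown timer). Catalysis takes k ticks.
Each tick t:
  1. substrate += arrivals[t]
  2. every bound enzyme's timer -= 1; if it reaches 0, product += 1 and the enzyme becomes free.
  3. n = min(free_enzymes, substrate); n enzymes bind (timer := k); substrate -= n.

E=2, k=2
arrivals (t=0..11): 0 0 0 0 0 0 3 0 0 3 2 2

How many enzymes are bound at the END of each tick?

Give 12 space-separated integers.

t=0: arr=0 -> substrate=0 bound=0 product=0
t=1: arr=0 -> substrate=0 bound=0 product=0
t=2: arr=0 -> substrate=0 bound=0 product=0
t=3: arr=0 -> substrate=0 bound=0 product=0
t=4: arr=0 -> substrate=0 bound=0 product=0
t=5: arr=0 -> substrate=0 bound=0 product=0
t=6: arr=3 -> substrate=1 bound=2 product=0
t=7: arr=0 -> substrate=1 bound=2 product=0
t=8: arr=0 -> substrate=0 bound=1 product=2
t=9: arr=3 -> substrate=2 bound=2 product=2
t=10: arr=2 -> substrate=3 bound=2 product=3
t=11: arr=2 -> substrate=4 bound=2 product=4

Answer: 0 0 0 0 0 0 2 2 1 2 2 2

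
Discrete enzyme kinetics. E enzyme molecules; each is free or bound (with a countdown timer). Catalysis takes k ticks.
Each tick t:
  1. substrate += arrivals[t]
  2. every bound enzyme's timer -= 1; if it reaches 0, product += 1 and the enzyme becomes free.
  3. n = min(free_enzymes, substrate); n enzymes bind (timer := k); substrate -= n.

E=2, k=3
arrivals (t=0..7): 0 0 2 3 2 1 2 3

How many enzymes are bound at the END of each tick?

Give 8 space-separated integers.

t=0: arr=0 -> substrate=0 bound=0 product=0
t=1: arr=0 -> substrate=0 bound=0 product=0
t=2: arr=2 -> substrate=0 bound=2 product=0
t=3: arr=3 -> substrate=3 bound=2 product=0
t=4: arr=2 -> substrate=5 bound=2 product=0
t=5: arr=1 -> substrate=4 bound=2 product=2
t=6: arr=2 -> substrate=6 bound=2 product=2
t=7: arr=3 -> substrate=9 bound=2 product=2

Answer: 0 0 2 2 2 2 2 2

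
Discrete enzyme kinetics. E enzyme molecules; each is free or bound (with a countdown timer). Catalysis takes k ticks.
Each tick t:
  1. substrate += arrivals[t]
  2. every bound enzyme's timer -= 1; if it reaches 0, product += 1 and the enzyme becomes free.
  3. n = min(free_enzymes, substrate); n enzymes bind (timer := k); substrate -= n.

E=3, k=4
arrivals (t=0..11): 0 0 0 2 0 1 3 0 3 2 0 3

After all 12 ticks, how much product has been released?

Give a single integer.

Answer: 5

Derivation:
t=0: arr=0 -> substrate=0 bound=0 product=0
t=1: arr=0 -> substrate=0 bound=0 product=0
t=2: arr=0 -> substrate=0 bound=0 product=0
t=3: arr=2 -> substrate=0 bound=2 product=0
t=4: arr=0 -> substrate=0 bound=2 product=0
t=5: arr=1 -> substrate=0 bound=3 product=0
t=6: arr=3 -> substrate=3 bound=3 product=0
t=7: arr=0 -> substrate=1 bound=3 product=2
t=8: arr=3 -> substrate=4 bound=3 product=2
t=9: arr=2 -> substrate=5 bound=3 product=3
t=10: arr=0 -> substrate=5 bound=3 product=3
t=11: arr=3 -> substrate=6 bound=3 product=5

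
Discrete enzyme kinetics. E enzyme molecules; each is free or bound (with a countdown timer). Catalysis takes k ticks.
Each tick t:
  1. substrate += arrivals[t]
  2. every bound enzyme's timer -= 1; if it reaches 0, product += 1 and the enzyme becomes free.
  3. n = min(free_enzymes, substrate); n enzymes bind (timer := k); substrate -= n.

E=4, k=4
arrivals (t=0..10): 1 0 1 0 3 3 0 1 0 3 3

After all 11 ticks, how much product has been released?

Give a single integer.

Answer: 6

Derivation:
t=0: arr=1 -> substrate=0 bound=1 product=0
t=1: arr=0 -> substrate=0 bound=1 product=0
t=2: arr=1 -> substrate=0 bound=2 product=0
t=3: arr=0 -> substrate=0 bound=2 product=0
t=4: arr=3 -> substrate=0 bound=4 product=1
t=5: arr=3 -> substrate=3 bound=4 product=1
t=6: arr=0 -> substrate=2 bound=4 product=2
t=7: arr=1 -> substrate=3 bound=4 product=2
t=8: arr=0 -> substrate=0 bound=4 product=5
t=9: arr=3 -> substrate=3 bound=4 product=5
t=10: arr=3 -> substrate=5 bound=4 product=6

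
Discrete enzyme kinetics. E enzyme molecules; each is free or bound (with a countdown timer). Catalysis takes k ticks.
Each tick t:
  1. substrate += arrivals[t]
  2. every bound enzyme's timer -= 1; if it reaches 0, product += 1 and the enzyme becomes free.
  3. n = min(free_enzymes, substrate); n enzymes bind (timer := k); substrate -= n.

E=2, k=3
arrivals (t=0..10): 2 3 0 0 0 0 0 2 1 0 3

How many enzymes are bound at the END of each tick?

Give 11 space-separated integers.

Answer: 2 2 2 2 2 2 1 2 2 2 2

Derivation:
t=0: arr=2 -> substrate=0 bound=2 product=0
t=1: arr=3 -> substrate=3 bound=2 product=0
t=2: arr=0 -> substrate=3 bound=2 product=0
t=3: arr=0 -> substrate=1 bound=2 product=2
t=4: arr=0 -> substrate=1 bound=2 product=2
t=5: arr=0 -> substrate=1 bound=2 product=2
t=6: arr=0 -> substrate=0 bound=1 product=4
t=7: arr=2 -> substrate=1 bound=2 product=4
t=8: arr=1 -> substrate=2 bound=2 product=4
t=9: arr=0 -> substrate=1 bound=2 product=5
t=10: arr=3 -> substrate=3 bound=2 product=6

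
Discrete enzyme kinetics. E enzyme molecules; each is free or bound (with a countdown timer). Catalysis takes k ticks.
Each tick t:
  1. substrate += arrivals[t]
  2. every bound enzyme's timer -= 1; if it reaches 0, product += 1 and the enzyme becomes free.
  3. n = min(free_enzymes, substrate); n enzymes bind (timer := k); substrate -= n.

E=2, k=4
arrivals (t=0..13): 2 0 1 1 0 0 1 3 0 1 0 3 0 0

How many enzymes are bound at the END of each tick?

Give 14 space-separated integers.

Answer: 2 2 2 2 2 2 2 2 2 2 2 2 2 2

Derivation:
t=0: arr=2 -> substrate=0 bound=2 product=0
t=1: arr=0 -> substrate=0 bound=2 product=0
t=2: arr=1 -> substrate=1 bound=2 product=0
t=3: arr=1 -> substrate=2 bound=2 product=0
t=4: arr=0 -> substrate=0 bound=2 product=2
t=5: arr=0 -> substrate=0 bound=2 product=2
t=6: arr=1 -> substrate=1 bound=2 product=2
t=7: arr=3 -> substrate=4 bound=2 product=2
t=8: arr=0 -> substrate=2 bound=2 product=4
t=9: arr=1 -> substrate=3 bound=2 product=4
t=10: arr=0 -> substrate=3 bound=2 product=4
t=11: arr=3 -> substrate=6 bound=2 product=4
t=12: arr=0 -> substrate=4 bound=2 product=6
t=13: arr=0 -> substrate=4 bound=2 product=6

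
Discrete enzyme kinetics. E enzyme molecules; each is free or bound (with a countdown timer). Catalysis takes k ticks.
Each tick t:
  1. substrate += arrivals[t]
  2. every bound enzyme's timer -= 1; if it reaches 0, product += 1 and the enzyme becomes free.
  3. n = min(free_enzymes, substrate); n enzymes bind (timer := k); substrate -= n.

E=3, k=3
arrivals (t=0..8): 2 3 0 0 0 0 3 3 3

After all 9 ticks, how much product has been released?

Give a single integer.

Answer: 5

Derivation:
t=0: arr=2 -> substrate=0 bound=2 product=0
t=1: arr=3 -> substrate=2 bound=3 product=0
t=2: arr=0 -> substrate=2 bound=3 product=0
t=3: arr=0 -> substrate=0 bound=3 product=2
t=4: arr=0 -> substrate=0 bound=2 product=3
t=5: arr=0 -> substrate=0 bound=2 product=3
t=6: arr=3 -> substrate=0 bound=3 product=5
t=7: arr=3 -> substrate=3 bound=3 product=5
t=8: arr=3 -> substrate=6 bound=3 product=5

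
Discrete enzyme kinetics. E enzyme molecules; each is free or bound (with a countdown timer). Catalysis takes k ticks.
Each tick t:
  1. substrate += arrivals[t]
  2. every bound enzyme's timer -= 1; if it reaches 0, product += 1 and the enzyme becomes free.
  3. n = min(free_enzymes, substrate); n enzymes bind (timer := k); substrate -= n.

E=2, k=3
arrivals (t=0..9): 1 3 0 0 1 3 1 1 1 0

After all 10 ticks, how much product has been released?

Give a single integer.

Answer: 5

Derivation:
t=0: arr=1 -> substrate=0 bound=1 product=0
t=1: arr=3 -> substrate=2 bound=2 product=0
t=2: arr=0 -> substrate=2 bound=2 product=0
t=3: arr=0 -> substrate=1 bound=2 product=1
t=4: arr=1 -> substrate=1 bound=2 product=2
t=5: arr=3 -> substrate=4 bound=2 product=2
t=6: arr=1 -> substrate=4 bound=2 product=3
t=7: arr=1 -> substrate=4 bound=2 product=4
t=8: arr=1 -> substrate=5 bound=2 product=4
t=9: arr=0 -> substrate=4 bound=2 product=5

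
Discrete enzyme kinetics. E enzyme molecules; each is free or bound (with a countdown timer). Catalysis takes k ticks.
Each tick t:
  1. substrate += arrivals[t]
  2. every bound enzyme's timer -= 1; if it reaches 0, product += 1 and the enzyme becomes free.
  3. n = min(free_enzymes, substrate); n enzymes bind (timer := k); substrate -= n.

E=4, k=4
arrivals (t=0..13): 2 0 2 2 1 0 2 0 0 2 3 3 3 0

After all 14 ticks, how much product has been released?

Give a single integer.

Answer: 10

Derivation:
t=0: arr=2 -> substrate=0 bound=2 product=0
t=1: arr=0 -> substrate=0 bound=2 product=0
t=2: arr=2 -> substrate=0 bound=4 product=0
t=3: arr=2 -> substrate=2 bound=4 product=0
t=4: arr=1 -> substrate=1 bound=4 product=2
t=5: arr=0 -> substrate=1 bound=4 product=2
t=6: arr=2 -> substrate=1 bound=4 product=4
t=7: arr=0 -> substrate=1 bound=4 product=4
t=8: arr=0 -> substrate=0 bound=3 product=6
t=9: arr=2 -> substrate=1 bound=4 product=6
t=10: arr=3 -> substrate=2 bound=4 product=8
t=11: arr=3 -> substrate=5 bound=4 product=8
t=12: arr=3 -> substrate=7 bound=4 product=9
t=13: arr=0 -> substrate=6 bound=4 product=10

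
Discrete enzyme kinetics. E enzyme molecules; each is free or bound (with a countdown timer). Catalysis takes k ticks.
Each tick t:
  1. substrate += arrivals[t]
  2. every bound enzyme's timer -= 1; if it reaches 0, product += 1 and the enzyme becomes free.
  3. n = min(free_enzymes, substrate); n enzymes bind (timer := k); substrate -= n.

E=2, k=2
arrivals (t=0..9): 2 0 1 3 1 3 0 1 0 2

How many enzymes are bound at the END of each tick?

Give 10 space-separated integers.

Answer: 2 2 1 2 2 2 2 2 2 2

Derivation:
t=0: arr=2 -> substrate=0 bound=2 product=0
t=1: arr=0 -> substrate=0 bound=2 product=0
t=2: arr=1 -> substrate=0 bound=1 product=2
t=3: arr=3 -> substrate=2 bound=2 product=2
t=4: arr=1 -> substrate=2 bound=2 product=3
t=5: arr=3 -> substrate=4 bound=2 product=4
t=6: arr=0 -> substrate=3 bound=2 product=5
t=7: arr=1 -> substrate=3 bound=2 product=6
t=8: arr=0 -> substrate=2 bound=2 product=7
t=9: arr=2 -> substrate=3 bound=2 product=8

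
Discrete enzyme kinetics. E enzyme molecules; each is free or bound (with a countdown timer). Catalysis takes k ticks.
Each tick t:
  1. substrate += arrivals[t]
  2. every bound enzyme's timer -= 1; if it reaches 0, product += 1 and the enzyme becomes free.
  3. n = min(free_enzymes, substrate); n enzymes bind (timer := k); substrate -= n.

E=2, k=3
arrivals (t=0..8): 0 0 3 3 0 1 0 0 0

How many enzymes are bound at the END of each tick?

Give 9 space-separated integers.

Answer: 0 0 2 2 2 2 2 2 2

Derivation:
t=0: arr=0 -> substrate=0 bound=0 product=0
t=1: arr=0 -> substrate=0 bound=0 product=0
t=2: arr=3 -> substrate=1 bound=2 product=0
t=3: arr=3 -> substrate=4 bound=2 product=0
t=4: arr=0 -> substrate=4 bound=2 product=0
t=5: arr=1 -> substrate=3 bound=2 product=2
t=6: arr=0 -> substrate=3 bound=2 product=2
t=7: arr=0 -> substrate=3 bound=2 product=2
t=8: arr=0 -> substrate=1 bound=2 product=4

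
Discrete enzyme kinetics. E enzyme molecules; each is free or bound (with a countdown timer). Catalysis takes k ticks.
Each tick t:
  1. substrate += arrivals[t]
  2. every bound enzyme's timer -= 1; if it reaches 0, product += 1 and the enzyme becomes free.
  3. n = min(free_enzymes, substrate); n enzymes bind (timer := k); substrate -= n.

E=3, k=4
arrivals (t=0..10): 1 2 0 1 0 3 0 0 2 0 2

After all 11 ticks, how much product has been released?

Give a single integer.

t=0: arr=1 -> substrate=0 bound=1 product=0
t=1: arr=2 -> substrate=0 bound=3 product=0
t=2: arr=0 -> substrate=0 bound=3 product=0
t=3: arr=1 -> substrate=1 bound=3 product=0
t=4: arr=0 -> substrate=0 bound=3 product=1
t=5: arr=3 -> substrate=1 bound=3 product=3
t=6: arr=0 -> substrate=1 bound=3 product=3
t=7: arr=0 -> substrate=1 bound=3 product=3
t=8: arr=2 -> substrate=2 bound=3 product=4
t=9: arr=0 -> substrate=0 bound=3 product=6
t=10: arr=2 -> substrate=2 bound=3 product=6

Answer: 6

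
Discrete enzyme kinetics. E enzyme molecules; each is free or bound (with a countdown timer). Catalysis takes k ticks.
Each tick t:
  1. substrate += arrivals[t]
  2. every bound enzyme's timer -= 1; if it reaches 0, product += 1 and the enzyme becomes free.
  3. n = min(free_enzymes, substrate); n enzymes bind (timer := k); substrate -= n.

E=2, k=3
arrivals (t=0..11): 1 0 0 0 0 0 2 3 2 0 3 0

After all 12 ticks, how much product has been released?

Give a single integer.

t=0: arr=1 -> substrate=0 bound=1 product=0
t=1: arr=0 -> substrate=0 bound=1 product=0
t=2: arr=0 -> substrate=0 bound=1 product=0
t=3: arr=0 -> substrate=0 bound=0 product=1
t=4: arr=0 -> substrate=0 bound=0 product=1
t=5: arr=0 -> substrate=0 bound=0 product=1
t=6: arr=2 -> substrate=0 bound=2 product=1
t=7: arr=3 -> substrate=3 bound=2 product=1
t=8: arr=2 -> substrate=5 bound=2 product=1
t=9: arr=0 -> substrate=3 bound=2 product=3
t=10: arr=3 -> substrate=6 bound=2 product=3
t=11: arr=0 -> substrate=6 bound=2 product=3

Answer: 3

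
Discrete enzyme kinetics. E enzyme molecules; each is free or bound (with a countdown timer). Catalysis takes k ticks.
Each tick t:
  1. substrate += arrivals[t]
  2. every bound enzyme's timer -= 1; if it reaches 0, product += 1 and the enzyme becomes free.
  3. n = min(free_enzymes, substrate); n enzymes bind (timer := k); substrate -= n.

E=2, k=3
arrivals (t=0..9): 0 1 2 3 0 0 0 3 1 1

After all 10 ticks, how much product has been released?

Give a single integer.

t=0: arr=0 -> substrate=0 bound=0 product=0
t=1: arr=1 -> substrate=0 bound=1 product=0
t=2: arr=2 -> substrate=1 bound=2 product=0
t=3: arr=3 -> substrate=4 bound=2 product=0
t=4: arr=0 -> substrate=3 bound=2 product=1
t=5: arr=0 -> substrate=2 bound=2 product=2
t=6: arr=0 -> substrate=2 bound=2 product=2
t=7: arr=3 -> substrate=4 bound=2 product=3
t=8: arr=1 -> substrate=4 bound=2 product=4
t=9: arr=1 -> substrate=5 bound=2 product=4

Answer: 4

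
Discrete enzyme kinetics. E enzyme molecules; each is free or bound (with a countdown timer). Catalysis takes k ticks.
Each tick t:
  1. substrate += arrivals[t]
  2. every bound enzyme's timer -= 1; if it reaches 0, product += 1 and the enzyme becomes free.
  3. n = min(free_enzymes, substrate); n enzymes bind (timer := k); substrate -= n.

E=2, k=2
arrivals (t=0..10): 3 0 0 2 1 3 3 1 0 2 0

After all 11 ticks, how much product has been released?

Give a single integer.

t=0: arr=3 -> substrate=1 bound=2 product=0
t=1: arr=0 -> substrate=1 bound=2 product=0
t=2: arr=0 -> substrate=0 bound=1 product=2
t=3: arr=2 -> substrate=1 bound=2 product=2
t=4: arr=1 -> substrate=1 bound=2 product=3
t=5: arr=3 -> substrate=3 bound=2 product=4
t=6: arr=3 -> substrate=5 bound=2 product=5
t=7: arr=1 -> substrate=5 bound=2 product=6
t=8: arr=0 -> substrate=4 bound=2 product=7
t=9: arr=2 -> substrate=5 bound=2 product=8
t=10: arr=0 -> substrate=4 bound=2 product=9

Answer: 9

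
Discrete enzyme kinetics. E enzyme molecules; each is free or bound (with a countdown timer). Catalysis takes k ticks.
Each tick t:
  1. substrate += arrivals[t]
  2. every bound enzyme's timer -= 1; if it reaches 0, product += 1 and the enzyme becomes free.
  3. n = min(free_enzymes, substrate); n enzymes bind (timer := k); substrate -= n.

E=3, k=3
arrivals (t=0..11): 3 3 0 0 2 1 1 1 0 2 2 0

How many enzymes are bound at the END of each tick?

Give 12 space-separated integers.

Answer: 3 3 3 3 3 3 3 3 3 3 3 3

Derivation:
t=0: arr=3 -> substrate=0 bound=3 product=0
t=1: arr=3 -> substrate=3 bound=3 product=0
t=2: arr=0 -> substrate=3 bound=3 product=0
t=3: arr=0 -> substrate=0 bound=3 product=3
t=4: arr=2 -> substrate=2 bound=3 product=3
t=5: arr=1 -> substrate=3 bound=3 product=3
t=6: arr=1 -> substrate=1 bound=3 product=6
t=7: arr=1 -> substrate=2 bound=3 product=6
t=8: arr=0 -> substrate=2 bound=3 product=6
t=9: arr=2 -> substrate=1 bound=3 product=9
t=10: arr=2 -> substrate=3 bound=3 product=9
t=11: arr=0 -> substrate=3 bound=3 product=9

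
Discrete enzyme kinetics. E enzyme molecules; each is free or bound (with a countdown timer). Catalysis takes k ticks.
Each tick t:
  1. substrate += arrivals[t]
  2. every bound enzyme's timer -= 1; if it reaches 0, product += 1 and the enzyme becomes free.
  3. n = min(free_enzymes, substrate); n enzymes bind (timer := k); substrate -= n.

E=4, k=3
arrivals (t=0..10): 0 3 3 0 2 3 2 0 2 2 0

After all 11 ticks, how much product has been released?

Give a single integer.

Answer: 11

Derivation:
t=0: arr=0 -> substrate=0 bound=0 product=0
t=1: arr=3 -> substrate=0 bound=3 product=0
t=2: arr=3 -> substrate=2 bound=4 product=0
t=3: arr=0 -> substrate=2 bound=4 product=0
t=4: arr=2 -> substrate=1 bound=4 product=3
t=5: arr=3 -> substrate=3 bound=4 product=4
t=6: arr=2 -> substrate=5 bound=4 product=4
t=7: arr=0 -> substrate=2 bound=4 product=7
t=8: arr=2 -> substrate=3 bound=4 product=8
t=9: arr=2 -> substrate=5 bound=4 product=8
t=10: arr=0 -> substrate=2 bound=4 product=11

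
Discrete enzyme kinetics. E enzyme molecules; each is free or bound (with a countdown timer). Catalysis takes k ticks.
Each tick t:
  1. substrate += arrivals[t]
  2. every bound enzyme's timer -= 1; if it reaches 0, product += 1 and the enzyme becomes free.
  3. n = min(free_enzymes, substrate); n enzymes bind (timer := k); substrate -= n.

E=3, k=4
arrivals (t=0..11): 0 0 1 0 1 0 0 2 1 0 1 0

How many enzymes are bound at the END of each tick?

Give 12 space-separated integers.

Answer: 0 0 1 1 2 2 1 3 3 3 3 2

Derivation:
t=0: arr=0 -> substrate=0 bound=0 product=0
t=1: arr=0 -> substrate=0 bound=0 product=0
t=2: arr=1 -> substrate=0 bound=1 product=0
t=3: arr=0 -> substrate=0 bound=1 product=0
t=4: arr=1 -> substrate=0 bound=2 product=0
t=5: arr=0 -> substrate=0 bound=2 product=0
t=6: arr=0 -> substrate=0 bound=1 product=1
t=7: arr=2 -> substrate=0 bound=3 product=1
t=8: arr=1 -> substrate=0 bound=3 product=2
t=9: arr=0 -> substrate=0 bound=3 product=2
t=10: arr=1 -> substrate=1 bound=3 product=2
t=11: arr=0 -> substrate=0 bound=2 product=4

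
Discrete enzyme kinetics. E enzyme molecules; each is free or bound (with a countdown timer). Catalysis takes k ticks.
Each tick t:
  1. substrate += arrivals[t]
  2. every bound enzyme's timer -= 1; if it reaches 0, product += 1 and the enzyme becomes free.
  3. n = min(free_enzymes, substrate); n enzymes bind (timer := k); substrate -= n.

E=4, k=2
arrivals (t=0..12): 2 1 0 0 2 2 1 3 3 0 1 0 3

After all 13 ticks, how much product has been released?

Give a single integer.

Answer: 15

Derivation:
t=0: arr=2 -> substrate=0 bound=2 product=0
t=1: arr=1 -> substrate=0 bound=3 product=0
t=2: arr=0 -> substrate=0 bound=1 product=2
t=3: arr=0 -> substrate=0 bound=0 product=3
t=4: arr=2 -> substrate=0 bound=2 product=3
t=5: arr=2 -> substrate=0 bound=4 product=3
t=6: arr=1 -> substrate=0 bound=3 product=5
t=7: arr=3 -> substrate=0 bound=4 product=7
t=8: arr=3 -> substrate=2 bound=4 product=8
t=9: arr=0 -> substrate=0 bound=3 product=11
t=10: arr=1 -> substrate=0 bound=3 product=12
t=11: arr=0 -> substrate=0 bound=1 product=14
t=12: arr=3 -> substrate=0 bound=3 product=15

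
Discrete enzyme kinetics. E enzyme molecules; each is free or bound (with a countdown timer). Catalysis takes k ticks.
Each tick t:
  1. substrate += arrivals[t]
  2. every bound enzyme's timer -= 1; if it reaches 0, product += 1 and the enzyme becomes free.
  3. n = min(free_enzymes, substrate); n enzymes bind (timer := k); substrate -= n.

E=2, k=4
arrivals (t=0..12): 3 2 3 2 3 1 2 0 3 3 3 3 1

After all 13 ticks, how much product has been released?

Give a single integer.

t=0: arr=3 -> substrate=1 bound=2 product=0
t=1: arr=2 -> substrate=3 bound=2 product=0
t=2: arr=3 -> substrate=6 bound=2 product=0
t=3: arr=2 -> substrate=8 bound=2 product=0
t=4: arr=3 -> substrate=9 bound=2 product=2
t=5: arr=1 -> substrate=10 bound=2 product=2
t=6: arr=2 -> substrate=12 bound=2 product=2
t=7: arr=0 -> substrate=12 bound=2 product=2
t=8: arr=3 -> substrate=13 bound=2 product=4
t=9: arr=3 -> substrate=16 bound=2 product=4
t=10: arr=3 -> substrate=19 bound=2 product=4
t=11: arr=3 -> substrate=22 bound=2 product=4
t=12: arr=1 -> substrate=21 bound=2 product=6

Answer: 6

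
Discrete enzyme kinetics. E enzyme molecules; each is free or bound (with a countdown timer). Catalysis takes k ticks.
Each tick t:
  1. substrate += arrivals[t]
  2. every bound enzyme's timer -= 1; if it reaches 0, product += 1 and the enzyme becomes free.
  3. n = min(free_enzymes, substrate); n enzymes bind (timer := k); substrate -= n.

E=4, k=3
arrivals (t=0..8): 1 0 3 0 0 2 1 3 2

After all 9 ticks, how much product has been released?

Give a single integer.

Answer: 6

Derivation:
t=0: arr=1 -> substrate=0 bound=1 product=0
t=1: arr=0 -> substrate=0 bound=1 product=0
t=2: arr=3 -> substrate=0 bound=4 product=0
t=3: arr=0 -> substrate=0 bound=3 product=1
t=4: arr=0 -> substrate=0 bound=3 product=1
t=5: arr=2 -> substrate=0 bound=2 product=4
t=6: arr=1 -> substrate=0 bound=3 product=4
t=7: arr=3 -> substrate=2 bound=4 product=4
t=8: arr=2 -> substrate=2 bound=4 product=6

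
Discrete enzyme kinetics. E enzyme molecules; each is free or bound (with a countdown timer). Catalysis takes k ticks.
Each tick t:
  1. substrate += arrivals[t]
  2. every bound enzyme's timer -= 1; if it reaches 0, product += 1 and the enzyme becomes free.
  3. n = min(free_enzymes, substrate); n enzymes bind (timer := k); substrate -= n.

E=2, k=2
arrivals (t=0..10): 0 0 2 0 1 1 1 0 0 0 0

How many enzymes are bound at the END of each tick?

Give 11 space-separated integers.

Answer: 0 0 2 2 1 2 2 1 0 0 0

Derivation:
t=0: arr=0 -> substrate=0 bound=0 product=0
t=1: arr=0 -> substrate=0 bound=0 product=0
t=2: arr=2 -> substrate=0 bound=2 product=0
t=3: arr=0 -> substrate=0 bound=2 product=0
t=4: arr=1 -> substrate=0 bound=1 product=2
t=5: arr=1 -> substrate=0 bound=2 product=2
t=6: arr=1 -> substrate=0 bound=2 product=3
t=7: arr=0 -> substrate=0 bound=1 product=4
t=8: arr=0 -> substrate=0 bound=0 product=5
t=9: arr=0 -> substrate=0 bound=0 product=5
t=10: arr=0 -> substrate=0 bound=0 product=5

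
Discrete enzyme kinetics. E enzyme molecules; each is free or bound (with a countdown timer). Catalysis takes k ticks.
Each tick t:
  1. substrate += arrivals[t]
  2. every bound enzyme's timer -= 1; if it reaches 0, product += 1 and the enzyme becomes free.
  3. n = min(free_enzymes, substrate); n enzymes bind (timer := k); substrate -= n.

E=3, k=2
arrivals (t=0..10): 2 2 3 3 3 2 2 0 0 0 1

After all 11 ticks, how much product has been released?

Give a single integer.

t=0: arr=2 -> substrate=0 bound=2 product=0
t=1: arr=2 -> substrate=1 bound=3 product=0
t=2: arr=3 -> substrate=2 bound=3 product=2
t=3: arr=3 -> substrate=4 bound=3 product=3
t=4: arr=3 -> substrate=5 bound=3 product=5
t=5: arr=2 -> substrate=6 bound=3 product=6
t=6: arr=2 -> substrate=6 bound=3 product=8
t=7: arr=0 -> substrate=5 bound=3 product=9
t=8: arr=0 -> substrate=3 bound=3 product=11
t=9: arr=0 -> substrate=2 bound=3 product=12
t=10: arr=1 -> substrate=1 bound=3 product=14

Answer: 14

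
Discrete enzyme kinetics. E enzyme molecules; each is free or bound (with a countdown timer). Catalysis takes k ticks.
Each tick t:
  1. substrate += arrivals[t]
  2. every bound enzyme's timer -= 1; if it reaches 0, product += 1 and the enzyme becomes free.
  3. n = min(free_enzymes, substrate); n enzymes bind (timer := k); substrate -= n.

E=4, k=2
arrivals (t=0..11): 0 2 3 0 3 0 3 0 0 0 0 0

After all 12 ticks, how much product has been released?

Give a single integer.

t=0: arr=0 -> substrate=0 bound=0 product=0
t=1: arr=2 -> substrate=0 bound=2 product=0
t=2: arr=3 -> substrate=1 bound=4 product=0
t=3: arr=0 -> substrate=0 bound=3 product=2
t=4: arr=3 -> substrate=0 bound=4 product=4
t=5: arr=0 -> substrate=0 bound=3 product=5
t=6: arr=3 -> substrate=0 bound=3 product=8
t=7: arr=0 -> substrate=0 bound=3 product=8
t=8: arr=0 -> substrate=0 bound=0 product=11
t=9: arr=0 -> substrate=0 bound=0 product=11
t=10: arr=0 -> substrate=0 bound=0 product=11
t=11: arr=0 -> substrate=0 bound=0 product=11

Answer: 11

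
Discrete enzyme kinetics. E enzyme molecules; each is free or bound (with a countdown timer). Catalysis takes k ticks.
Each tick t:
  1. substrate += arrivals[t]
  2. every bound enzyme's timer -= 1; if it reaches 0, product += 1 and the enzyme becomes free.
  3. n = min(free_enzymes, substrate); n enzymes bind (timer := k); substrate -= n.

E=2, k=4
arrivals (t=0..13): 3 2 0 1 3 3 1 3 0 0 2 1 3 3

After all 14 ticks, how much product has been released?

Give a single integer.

t=0: arr=3 -> substrate=1 bound=2 product=0
t=1: arr=2 -> substrate=3 bound=2 product=0
t=2: arr=0 -> substrate=3 bound=2 product=0
t=3: arr=1 -> substrate=4 bound=2 product=0
t=4: arr=3 -> substrate=5 bound=2 product=2
t=5: arr=3 -> substrate=8 bound=2 product=2
t=6: arr=1 -> substrate=9 bound=2 product=2
t=7: arr=3 -> substrate=12 bound=2 product=2
t=8: arr=0 -> substrate=10 bound=2 product=4
t=9: arr=0 -> substrate=10 bound=2 product=4
t=10: arr=2 -> substrate=12 bound=2 product=4
t=11: arr=1 -> substrate=13 bound=2 product=4
t=12: arr=3 -> substrate=14 bound=2 product=6
t=13: arr=3 -> substrate=17 bound=2 product=6

Answer: 6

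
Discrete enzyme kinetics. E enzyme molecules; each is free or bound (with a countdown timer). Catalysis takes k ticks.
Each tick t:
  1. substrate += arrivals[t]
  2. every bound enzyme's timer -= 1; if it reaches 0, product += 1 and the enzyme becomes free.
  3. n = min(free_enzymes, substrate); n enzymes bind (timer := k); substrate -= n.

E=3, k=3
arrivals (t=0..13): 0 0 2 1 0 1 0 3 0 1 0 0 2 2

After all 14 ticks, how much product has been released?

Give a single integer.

Answer: 8

Derivation:
t=0: arr=0 -> substrate=0 bound=0 product=0
t=1: arr=0 -> substrate=0 bound=0 product=0
t=2: arr=2 -> substrate=0 bound=2 product=0
t=3: arr=1 -> substrate=0 bound=3 product=0
t=4: arr=0 -> substrate=0 bound=3 product=0
t=5: arr=1 -> substrate=0 bound=2 product=2
t=6: arr=0 -> substrate=0 bound=1 product=3
t=7: arr=3 -> substrate=1 bound=3 product=3
t=8: arr=0 -> substrate=0 bound=3 product=4
t=9: arr=1 -> substrate=1 bound=3 product=4
t=10: arr=0 -> substrate=0 bound=2 product=6
t=11: arr=0 -> substrate=0 bound=1 product=7
t=12: arr=2 -> substrate=0 bound=3 product=7
t=13: arr=2 -> substrate=1 bound=3 product=8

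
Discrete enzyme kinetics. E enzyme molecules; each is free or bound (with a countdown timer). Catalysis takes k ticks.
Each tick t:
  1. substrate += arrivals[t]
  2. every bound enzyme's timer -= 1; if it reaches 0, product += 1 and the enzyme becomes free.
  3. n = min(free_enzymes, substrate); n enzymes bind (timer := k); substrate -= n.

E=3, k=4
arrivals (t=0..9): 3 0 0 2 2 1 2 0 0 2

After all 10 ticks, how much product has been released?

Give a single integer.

Answer: 6

Derivation:
t=0: arr=3 -> substrate=0 bound=3 product=0
t=1: arr=0 -> substrate=0 bound=3 product=0
t=2: arr=0 -> substrate=0 bound=3 product=0
t=3: arr=2 -> substrate=2 bound=3 product=0
t=4: arr=2 -> substrate=1 bound=3 product=3
t=5: arr=1 -> substrate=2 bound=3 product=3
t=6: arr=2 -> substrate=4 bound=3 product=3
t=7: arr=0 -> substrate=4 bound=3 product=3
t=8: arr=0 -> substrate=1 bound=3 product=6
t=9: arr=2 -> substrate=3 bound=3 product=6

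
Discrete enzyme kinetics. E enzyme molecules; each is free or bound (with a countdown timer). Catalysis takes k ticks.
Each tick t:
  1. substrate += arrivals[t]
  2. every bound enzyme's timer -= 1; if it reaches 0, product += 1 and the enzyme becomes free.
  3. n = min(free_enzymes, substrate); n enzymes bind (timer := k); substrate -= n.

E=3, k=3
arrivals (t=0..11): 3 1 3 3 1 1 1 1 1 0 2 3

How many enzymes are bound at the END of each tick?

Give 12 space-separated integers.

Answer: 3 3 3 3 3 3 3 3 3 3 3 3

Derivation:
t=0: arr=3 -> substrate=0 bound=3 product=0
t=1: arr=1 -> substrate=1 bound=3 product=0
t=2: arr=3 -> substrate=4 bound=3 product=0
t=3: arr=3 -> substrate=4 bound=3 product=3
t=4: arr=1 -> substrate=5 bound=3 product=3
t=5: arr=1 -> substrate=6 bound=3 product=3
t=6: arr=1 -> substrate=4 bound=3 product=6
t=7: arr=1 -> substrate=5 bound=3 product=6
t=8: arr=1 -> substrate=6 bound=3 product=6
t=9: arr=0 -> substrate=3 bound=3 product=9
t=10: arr=2 -> substrate=5 bound=3 product=9
t=11: arr=3 -> substrate=8 bound=3 product=9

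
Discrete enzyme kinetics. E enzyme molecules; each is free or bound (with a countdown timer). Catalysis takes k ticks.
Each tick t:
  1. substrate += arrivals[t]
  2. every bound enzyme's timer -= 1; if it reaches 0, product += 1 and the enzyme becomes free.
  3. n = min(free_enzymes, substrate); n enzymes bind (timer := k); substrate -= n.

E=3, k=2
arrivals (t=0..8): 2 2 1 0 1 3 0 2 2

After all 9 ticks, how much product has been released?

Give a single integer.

Answer: 9

Derivation:
t=0: arr=2 -> substrate=0 bound=2 product=0
t=1: arr=2 -> substrate=1 bound=3 product=0
t=2: arr=1 -> substrate=0 bound=3 product=2
t=3: arr=0 -> substrate=0 bound=2 product=3
t=4: arr=1 -> substrate=0 bound=1 product=5
t=5: arr=3 -> substrate=1 bound=3 product=5
t=6: arr=0 -> substrate=0 bound=3 product=6
t=7: arr=2 -> substrate=0 bound=3 product=8
t=8: arr=2 -> substrate=1 bound=3 product=9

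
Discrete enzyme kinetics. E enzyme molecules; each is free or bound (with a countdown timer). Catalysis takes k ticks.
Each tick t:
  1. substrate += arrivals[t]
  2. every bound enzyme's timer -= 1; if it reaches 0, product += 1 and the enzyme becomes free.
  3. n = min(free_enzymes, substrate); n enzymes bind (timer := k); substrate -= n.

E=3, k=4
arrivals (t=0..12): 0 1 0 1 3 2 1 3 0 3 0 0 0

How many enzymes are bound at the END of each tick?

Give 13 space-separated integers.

t=0: arr=0 -> substrate=0 bound=0 product=0
t=1: arr=1 -> substrate=0 bound=1 product=0
t=2: arr=0 -> substrate=0 bound=1 product=0
t=3: arr=1 -> substrate=0 bound=2 product=0
t=4: arr=3 -> substrate=2 bound=3 product=0
t=5: arr=2 -> substrate=3 bound=3 product=1
t=6: arr=1 -> substrate=4 bound=3 product=1
t=7: arr=3 -> substrate=6 bound=3 product=2
t=8: arr=0 -> substrate=5 bound=3 product=3
t=9: arr=3 -> substrate=7 bound=3 product=4
t=10: arr=0 -> substrate=7 bound=3 product=4
t=11: arr=0 -> substrate=6 bound=3 product=5
t=12: arr=0 -> substrate=5 bound=3 product=6

Answer: 0 1 1 2 3 3 3 3 3 3 3 3 3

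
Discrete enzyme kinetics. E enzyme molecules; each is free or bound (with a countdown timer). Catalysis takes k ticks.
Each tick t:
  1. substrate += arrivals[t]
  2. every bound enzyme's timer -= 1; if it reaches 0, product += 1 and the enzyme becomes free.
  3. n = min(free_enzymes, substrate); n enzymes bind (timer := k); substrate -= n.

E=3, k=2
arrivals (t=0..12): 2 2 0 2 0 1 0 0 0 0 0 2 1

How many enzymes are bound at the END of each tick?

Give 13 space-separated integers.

t=0: arr=2 -> substrate=0 bound=2 product=0
t=1: arr=2 -> substrate=1 bound=3 product=0
t=2: arr=0 -> substrate=0 bound=2 product=2
t=3: arr=2 -> substrate=0 bound=3 product=3
t=4: arr=0 -> substrate=0 bound=2 product=4
t=5: arr=1 -> substrate=0 bound=1 product=6
t=6: arr=0 -> substrate=0 bound=1 product=6
t=7: arr=0 -> substrate=0 bound=0 product=7
t=8: arr=0 -> substrate=0 bound=0 product=7
t=9: arr=0 -> substrate=0 bound=0 product=7
t=10: arr=0 -> substrate=0 bound=0 product=7
t=11: arr=2 -> substrate=0 bound=2 product=7
t=12: arr=1 -> substrate=0 bound=3 product=7

Answer: 2 3 2 3 2 1 1 0 0 0 0 2 3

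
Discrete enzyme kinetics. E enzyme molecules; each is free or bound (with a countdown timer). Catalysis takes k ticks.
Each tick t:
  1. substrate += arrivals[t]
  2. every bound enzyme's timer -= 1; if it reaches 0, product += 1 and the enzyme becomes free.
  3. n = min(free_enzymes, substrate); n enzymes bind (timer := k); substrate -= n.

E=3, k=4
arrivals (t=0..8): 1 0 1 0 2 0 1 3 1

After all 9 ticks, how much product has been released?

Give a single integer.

Answer: 4

Derivation:
t=0: arr=1 -> substrate=0 bound=1 product=0
t=1: arr=0 -> substrate=0 bound=1 product=0
t=2: arr=1 -> substrate=0 bound=2 product=0
t=3: arr=0 -> substrate=0 bound=2 product=0
t=4: arr=2 -> substrate=0 bound=3 product=1
t=5: arr=0 -> substrate=0 bound=3 product=1
t=6: arr=1 -> substrate=0 bound=3 product=2
t=7: arr=3 -> substrate=3 bound=3 product=2
t=8: arr=1 -> substrate=2 bound=3 product=4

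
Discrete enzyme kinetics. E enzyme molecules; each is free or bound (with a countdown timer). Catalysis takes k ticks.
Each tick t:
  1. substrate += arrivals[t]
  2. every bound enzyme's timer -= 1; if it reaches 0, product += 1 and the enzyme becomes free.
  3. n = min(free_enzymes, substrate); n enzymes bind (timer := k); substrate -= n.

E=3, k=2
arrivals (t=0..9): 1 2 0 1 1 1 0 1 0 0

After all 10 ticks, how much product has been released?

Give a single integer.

Answer: 7

Derivation:
t=0: arr=1 -> substrate=0 bound=1 product=0
t=1: arr=2 -> substrate=0 bound=3 product=0
t=2: arr=0 -> substrate=0 bound=2 product=1
t=3: arr=1 -> substrate=0 bound=1 product=3
t=4: arr=1 -> substrate=0 bound=2 product=3
t=5: arr=1 -> substrate=0 bound=2 product=4
t=6: arr=0 -> substrate=0 bound=1 product=5
t=7: arr=1 -> substrate=0 bound=1 product=6
t=8: arr=0 -> substrate=0 bound=1 product=6
t=9: arr=0 -> substrate=0 bound=0 product=7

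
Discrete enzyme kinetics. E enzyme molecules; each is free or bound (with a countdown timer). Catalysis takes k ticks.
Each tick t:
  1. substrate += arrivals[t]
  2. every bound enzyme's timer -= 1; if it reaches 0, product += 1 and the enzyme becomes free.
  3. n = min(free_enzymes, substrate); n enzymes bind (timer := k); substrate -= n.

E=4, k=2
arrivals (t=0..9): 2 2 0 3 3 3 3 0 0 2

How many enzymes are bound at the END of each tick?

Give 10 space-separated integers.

t=0: arr=2 -> substrate=0 bound=2 product=0
t=1: arr=2 -> substrate=0 bound=4 product=0
t=2: arr=0 -> substrate=0 bound=2 product=2
t=3: arr=3 -> substrate=0 bound=3 product=4
t=4: arr=3 -> substrate=2 bound=4 product=4
t=5: arr=3 -> substrate=2 bound=4 product=7
t=6: arr=3 -> substrate=4 bound=4 product=8
t=7: arr=0 -> substrate=1 bound=4 product=11
t=8: arr=0 -> substrate=0 bound=4 product=12
t=9: arr=2 -> substrate=0 bound=3 product=15

Answer: 2 4 2 3 4 4 4 4 4 3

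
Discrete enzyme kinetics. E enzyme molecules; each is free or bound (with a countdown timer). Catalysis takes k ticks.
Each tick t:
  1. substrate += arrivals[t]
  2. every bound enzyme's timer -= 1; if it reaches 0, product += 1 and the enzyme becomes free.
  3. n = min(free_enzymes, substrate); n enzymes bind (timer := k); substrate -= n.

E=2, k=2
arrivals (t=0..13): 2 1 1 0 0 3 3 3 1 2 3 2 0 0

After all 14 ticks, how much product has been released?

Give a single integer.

t=0: arr=2 -> substrate=0 bound=2 product=0
t=1: arr=1 -> substrate=1 bound=2 product=0
t=2: arr=1 -> substrate=0 bound=2 product=2
t=3: arr=0 -> substrate=0 bound=2 product=2
t=4: arr=0 -> substrate=0 bound=0 product=4
t=5: arr=3 -> substrate=1 bound=2 product=4
t=6: arr=3 -> substrate=4 bound=2 product=4
t=7: arr=3 -> substrate=5 bound=2 product=6
t=8: arr=1 -> substrate=6 bound=2 product=6
t=9: arr=2 -> substrate=6 bound=2 product=8
t=10: arr=3 -> substrate=9 bound=2 product=8
t=11: arr=2 -> substrate=9 bound=2 product=10
t=12: arr=0 -> substrate=9 bound=2 product=10
t=13: arr=0 -> substrate=7 bound=2 product=12

Answer: 12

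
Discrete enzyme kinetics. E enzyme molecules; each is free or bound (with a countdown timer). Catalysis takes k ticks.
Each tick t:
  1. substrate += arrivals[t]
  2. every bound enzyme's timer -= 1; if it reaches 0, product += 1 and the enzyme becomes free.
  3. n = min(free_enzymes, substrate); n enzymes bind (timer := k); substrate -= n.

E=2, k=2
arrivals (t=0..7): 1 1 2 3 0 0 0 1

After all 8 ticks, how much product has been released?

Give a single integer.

Answer: 6

Derivation:
t=0: arr=1 -> substrate=0 bound=1 product=0
t=1: arr=1 -> substrate=0 bound=2 product=0
t=2: arr=2 -> substrate=1 bound=2 product=1
t=3: arr=3 -> substrate=3 bound=2 product=2
t=4: arr=0 -> substrate=2 bound=2 product=3
t=5: arr=0 -> substrate=1 bound=2 product=4
t=6: arr=0 -> substrate=0 bound=2 product=5
t=7: arr=1 -> substrate=0 bound=2 product=6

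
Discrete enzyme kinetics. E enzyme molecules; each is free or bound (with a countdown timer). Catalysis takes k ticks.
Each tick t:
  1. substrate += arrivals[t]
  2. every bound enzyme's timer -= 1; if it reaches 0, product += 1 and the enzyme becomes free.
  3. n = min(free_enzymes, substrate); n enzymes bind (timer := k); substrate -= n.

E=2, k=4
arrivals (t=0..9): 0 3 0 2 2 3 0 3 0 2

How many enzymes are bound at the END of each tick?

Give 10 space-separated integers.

Answer: 0 2 2 2 2 2 2 2 2 2

Derivation:
t=0: arr=0 -> substrate=0 bound=0 product=0
t=1: arr=3 -> substrate=1 bound=2 product=0
t=2: arr=0 -> substrate=1 bound=2 product=0
t=3: arr=2 -> substrate=3 bound=2 product=0
t=4: arr=2 -> substrate=5 bound=2 product=0
t=5: arr=3 -> substrate=6 bound=2 product=2
t=6: arr=0 -> substrate=6 bound=2 product=2
t=7: arr=3 -> substrate=9 bound=2 product=2
t=8: arr=0 -> substrate=9 bound=2 product=2
t=9: arr=2 -> substrate=9 bound=2 product=4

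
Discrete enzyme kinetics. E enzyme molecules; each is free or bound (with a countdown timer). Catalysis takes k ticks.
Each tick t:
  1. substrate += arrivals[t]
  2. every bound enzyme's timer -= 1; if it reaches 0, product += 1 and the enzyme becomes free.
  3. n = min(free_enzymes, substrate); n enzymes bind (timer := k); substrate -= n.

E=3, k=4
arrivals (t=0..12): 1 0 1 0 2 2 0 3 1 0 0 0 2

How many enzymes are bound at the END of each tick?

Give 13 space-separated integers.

Answer: 1 1 2 2 3 3 3 3 3 3 3 3 3

Derivation:
t=0: arr=1 -> substrate=0 bound=1 product=0
t=1: arr=0 -> substrate=0 bound=1 product=0
t=2: arr=1 -> substrate=0 bound=2 product=0
t=3: arr=0 -> substrate=0 bound=2 product=0
t=4: arr=2 -> substrate=0 bound=3 product=1
t=5: arr=2 -> substrate=2 bound=3 product=1
t=6: arr=0 -> substrate=1 bound=3 product=2
t=7: arr=3 -> substrate=4 bound=3 product=2
t=8: arr=1 -> substrate=3 bound=3 product=4
t=9: arr=0 -> substrate=3 bound=3 product=4
t=10: arr=0 -> substrate=2 bound=3 product=5
t=11: arr=0 -> substrate=2 bound=3 product=5
t=12: arr=2 -> substrate=2 bound=3 product=7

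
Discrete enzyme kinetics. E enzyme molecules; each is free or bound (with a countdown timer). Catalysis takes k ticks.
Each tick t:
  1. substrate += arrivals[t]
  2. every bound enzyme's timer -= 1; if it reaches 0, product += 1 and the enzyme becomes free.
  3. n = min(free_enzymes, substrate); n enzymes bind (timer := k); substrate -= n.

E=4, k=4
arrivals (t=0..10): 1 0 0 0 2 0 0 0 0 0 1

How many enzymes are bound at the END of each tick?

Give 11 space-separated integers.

Answer: 1 1 1 1 2 2 2 2 0 0 1

Derivation:
t=0: arr=1 -> substrate=0 bound=1 product=0
t=1: arr=0 -> substrate=0 bound=1 product=0
t=2: arr=0 -> substrate=0 bound=1 product=0
t=3: arr=0 -> substrate=0 bound=1 product=0
t=4: arr=2 -> substrate=0 bound=2 product=1
t=5: arr=0 -> substrate=0 bound=2 product=1
t=6: arr=0 -> substrate=0 bound=2 product=1
t=7: arr=0 -> substrate=0 bound=2 product=1
t=8: arr=0 -> substrate=0 bound=0 product=3
t=9: arr=0 -> substrate=0 bound=0 product=3
t=10: arr=1 -> substrate=0 bound=1 product=3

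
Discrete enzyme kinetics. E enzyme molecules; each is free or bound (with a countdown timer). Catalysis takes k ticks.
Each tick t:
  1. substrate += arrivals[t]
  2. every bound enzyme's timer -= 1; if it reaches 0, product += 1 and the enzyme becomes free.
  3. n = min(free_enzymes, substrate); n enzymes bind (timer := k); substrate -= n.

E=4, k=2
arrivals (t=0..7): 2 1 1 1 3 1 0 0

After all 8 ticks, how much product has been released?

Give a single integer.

Answer: 9

Derivation:
t=0: arr=2 -> substrate=0 bound=2 product=0
t=1: arr=1 -> substrate=0 bound=3 product=0
t=2: arr=1 -> substrate=0 bound=2 product=2
t=3: arr=1 -> substrate=0 bound=2 product=3
t=4: arr=3 -> substrate=0 bound=4 product=4
t=5: arr=1 -> substrate=0 bound=4 product=5
t=6: arr=0 -> substrate=0 bound=1 product=8
t=7: arr=0 -> substrate=0 bound=0 product=9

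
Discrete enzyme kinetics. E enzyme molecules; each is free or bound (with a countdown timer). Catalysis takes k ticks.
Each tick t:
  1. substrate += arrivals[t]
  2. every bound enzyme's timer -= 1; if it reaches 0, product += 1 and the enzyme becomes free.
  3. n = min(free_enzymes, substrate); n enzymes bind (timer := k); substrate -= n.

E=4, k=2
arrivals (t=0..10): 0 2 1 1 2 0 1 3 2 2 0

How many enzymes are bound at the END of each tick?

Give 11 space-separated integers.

t=0: arr=0 -> substrate=0 bound=0 product=0
t=1: arr=2 -> substrate=0 bound=2 product=0
t=2: arr=1 -> substrate=0 bound=3 product=0
t=3: arr=1 -> substrate=0 bound=2 product=2
t=4: arr=2 -> substrate=0 bound=3 product=3
t=5: arr=0 -> substrate=0 bound=2 product=4
t=6: arr=1 -> substrate=0 bound=1 product=6
t=7: arr=3 -> substrate=0 bound=4 product=6
t=8: arr=2 -> substrate=1 bound=4 product=7
t=9: arr=2 -> substrate=0 bound=4 product=10
t=10: arr=0 -> substrate=0 bound=3 product=11

Answer: 0 2 3 2 3 2 1 4 4 4 3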